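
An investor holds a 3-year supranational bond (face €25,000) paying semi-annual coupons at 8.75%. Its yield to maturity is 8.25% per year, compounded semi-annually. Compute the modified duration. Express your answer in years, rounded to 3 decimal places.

2.598 years

Periodic yield y = 0.04125. First find Macaulay duration:
  t   CF        PV=CF/(1+0.04125)^t    t·PV
  1     1,093.75     1,050.4202     1,050.4202
  2     1,093.75     1,008.8069     2,017.6138
  3     1,093.75       968.8421     2,906.5264
  4     1,093.75       930.4606     3,721.8426
  5     1,093.75       893.5997     4,467.9983
  6    26,093.75    20,474.1750   122,845.0499
  Σ                 25,326.3045   137,009.4511
P = 25,326.3045; Macaulay duration = 137,009.4511 / 25,326.3045 = 5.40977 half-year periods = 2.70488 years.
Modified duration = D_Mac / (1 + y) = 2.70488 / 1.04125 = 2.59773 years.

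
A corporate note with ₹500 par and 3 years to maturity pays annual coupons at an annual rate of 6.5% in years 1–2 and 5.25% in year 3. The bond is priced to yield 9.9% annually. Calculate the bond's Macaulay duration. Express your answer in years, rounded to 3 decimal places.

2.810 years

Periodic yield y = 0.099. Discount each cash flow and weight by its year:
  t   CF        PV=CF/(1+0.099)^t    t·PV
  1        32.50        29.5723        29.5723
  2        32.50        26.9084        53.8168
  3       526.25       396.4597     1,189.3791
  Σ                    452.9404     1,272.7682
Price P = Σ PV = 452.9404.
Macaulay duration = Σ(t·PV) / P = 1,272.7682 / 452.9404 = 2.81001 years.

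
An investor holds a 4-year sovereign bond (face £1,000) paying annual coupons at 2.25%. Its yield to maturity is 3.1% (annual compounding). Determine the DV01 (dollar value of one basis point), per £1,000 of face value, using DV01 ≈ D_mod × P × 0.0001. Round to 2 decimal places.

£0.36

Periodic yield y = 0.031.
  t   CF        PV=CF/(1+0.031)^t    t·PV
  1        22.50        21.8235        21.8235
  2        22.50        21.1673        42.3346
  3        22.50        20.5308        61.5925
  4     1,022.50       904.9585     3,619.8339
  Σ                    968.4801     3,745.5845
P = 968.4801; D_Mac = 3.86749 yrs; D_mod = 3.75120 yrs.
DV01 ≈ 3.75120 × 968.4801 × 0.0001 = 0.363296.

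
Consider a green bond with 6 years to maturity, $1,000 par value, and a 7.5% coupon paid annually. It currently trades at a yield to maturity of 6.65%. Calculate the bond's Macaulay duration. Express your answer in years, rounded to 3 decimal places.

5.067 years

Periodic yield y = 0.0665. Discount each cash flow and weight by its year:
  t   CF        PV=CF/(1+0.0665)^t    t·PV
  1        75.00        70.3235        70.3235
  2        75.00        65.9386       131.8771
  3        75.00        61.8271       185.4812
  4        75.00        57.9719       231.8878
  5        75.00        54.3572       271.7859
  6     1,075.00       730.5388     4,383.2330
  Σ                  1,040.9571     5,274.5885
Price P = Σ PV = 1,040.9571.
Macaulay duration = Σ(t·PV) / P = 5,274.5885 / 1,040.9571 = 5.06706 years.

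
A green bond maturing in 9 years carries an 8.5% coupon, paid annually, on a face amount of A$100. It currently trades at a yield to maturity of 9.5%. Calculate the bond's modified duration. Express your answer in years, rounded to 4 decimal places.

Periodic yield y = 0.095. First find Macaulay duration:
  t   CF        PV=CF/(1+0.095)^t    t·PV
  1         8.50         7.7626         7.7626
  2         8.50         7.0891        14.1782
  3         8.50         6.4741        19.4222
  4         8.50         5.9124        23.6495
  5         8.50         5.3994        26.9972
  6         8.50         4.9310        29.5859
  7         8.50         4.5032        31.5223
  8         8.50         4.1125        32.9000
  9       108.50        47.9405       431.4646
  Σ                     94.1247       617.4825
P = 94.1247; Macaulay duration = 617.4825 / 94.1247 = 6.56026 years.
Modified duration = D_Mac / (1 + y) = 6.56026 / 1.095 = 5.99110 years.

5.9911 years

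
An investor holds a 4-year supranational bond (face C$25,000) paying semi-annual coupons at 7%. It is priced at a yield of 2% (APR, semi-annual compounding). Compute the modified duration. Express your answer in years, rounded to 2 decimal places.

3.57 years

Periodic yield y = 0.01. First find Macaulay duration:
  t   CF        PV=CF/(1+0.01)^t    t·PV
  1       875.00       866.3366       866.3366
  2       875.00       857.7590     1,715.5181
  3       875.00       849.2664     2,547.7991
  4       875.00       840.8578     3,363.4312
  5       875.00       832.5325     4,162.6624
  6       875.00       824.2896     4,945.7375
  7       875.00       816.1283     5,712.8981
  8    25,875.00    23,895.1284   191,161.0271
  Σ                 29,782.2986   214,475.4101
P = 29,782.2986; Macaulay duration = 214,475.4101 / 29,782.2986 = 7.20144 half-year periods = 3.60072 years.
Modified duration = D_Mac / (1 + y) = 3.60072 / 1.01 = 3.56507 years.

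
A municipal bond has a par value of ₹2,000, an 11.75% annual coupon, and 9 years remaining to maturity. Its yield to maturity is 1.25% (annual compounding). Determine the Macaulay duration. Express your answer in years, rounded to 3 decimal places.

6.850 years

Periodic yield y = 0.0125. Discount each cash flow and weight by its year:
  t   CF        PV=CF/(1+0.0125)^t    t·PV
  1       235.00       232.0988       232.0988
  2       235.00       229.2333       458.4667
  3       235.00       226.4033       679.2099
  4       235.00       223.6082       894.4328
  5       235.00       220.8476     1,104.2380
  6       235.00       218.1211     1,308.7266
  7       235.00       215.4282     1,507.9977
  8       235.00       212.7686     1,702.1491
  9     2,235.00     1,998.5832    17,987.2491
  Σ                  3,777.0924    25,874.5687
Price P = Σ PV = 3,777.0924.
Macaulay duration = Σ(t·PV) / P = 25,874.5687 / 3,777.0924 = 6.85039 years.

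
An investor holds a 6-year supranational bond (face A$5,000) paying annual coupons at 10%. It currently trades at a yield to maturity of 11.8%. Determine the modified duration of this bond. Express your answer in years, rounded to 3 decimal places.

Periodic yield y = 0.118. First find Macaulay duration:
  t   CF        PV=CF/(1+0.118)^t    t·PV
  1       500.00       447.2272       447.2272
  2       500.00       400.0243       800.0486
  3       500.00       357.8035     1,073.4105
  4       500.00       320.0389     1,280.1557
  5       500.00       286.2602     1,431.3011
  6     5,500.00     2,816.5137    16,899.0822
  Σ                  4,627.8678    21,931.2253
P = 4,627.8678; Macaulay duration = 21,931.2253 / 4,627.8678 = 4.73895 years.
Modified duration = D_Mac / (1 + y) = 4.73895 / 1.118 = 4.23877 years.

4.239 years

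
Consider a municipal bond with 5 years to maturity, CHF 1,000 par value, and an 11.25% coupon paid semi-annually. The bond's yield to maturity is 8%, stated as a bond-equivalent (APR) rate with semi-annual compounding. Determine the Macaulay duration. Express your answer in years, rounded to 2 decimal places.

Periodic yield y = 0.04. Discount each cash flow and weight by its period:
  t   CF        PV=CF/(1+0.04)^t    t·PV
  1        56.25        54.0865        54.0865
  2        56.25        52.0063       104.0126
  3        56.25        50.0060       150.0181
  4        56.25        48.0827       192.3309
  5        56.25        46.2334       231.1670
  6        56.25        44.4552       266.7312
  7        56.25        42.7454       299.2176
  8        56.25        41.1013       328.8106
  9        56.25        39.5205       355.6845
  10    1,056.25       713.5647     7,135.6465
  Σ                  1,131.8021     9,117.7056
Price P = Σ PV = 1,131.8021.
Macaulay duration = Σ(t·PV) / P = 9,117.7056 / 1,131.8021 = 8.05592 half-year periods.
In years: 8.05592 / 2 = 4.02796 years.

4.03 years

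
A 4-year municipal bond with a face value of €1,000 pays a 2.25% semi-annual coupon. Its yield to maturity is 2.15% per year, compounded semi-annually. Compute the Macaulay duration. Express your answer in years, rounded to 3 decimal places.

Periodic yield y = 0.01075. Discount each cash flow and weight by its period:
  t   CF        PV=CF/(1+0.01075)^t    t·PV
  1        11.25        11.1303        11.1303
  2        11.25        11.0120        22.0239
  3        11.25        10.8949        32.6846
  4        11.25        10.7790        43.1159
  5        11.25        10.6643        53.3217
  6        11.25        10.5509        63.3055
  7        11.25        10.4387        73.0709
  8     1,011.25       928.3431     7,426.7452
  Σ                  1,003.8132     7,725.3979
Price P = Σ PV = 1,003.8132.
Macaulay duration = Σ(t·PV) / P = 7,725.3979 / 1,003.8132 = 7.69605 half-year periods.
In years: 7.69605 / 2 = 3.84803 years.

3.848 years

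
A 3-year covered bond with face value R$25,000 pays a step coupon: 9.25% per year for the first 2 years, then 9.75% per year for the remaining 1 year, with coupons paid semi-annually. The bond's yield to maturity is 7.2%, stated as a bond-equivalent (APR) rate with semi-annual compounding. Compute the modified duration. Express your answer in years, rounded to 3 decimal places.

2.603 years

Periodic yield y = 0.036. First find Macaulay duration:
  t   CF        PV=CF/(1+0.036)^t    t·PV
  1     1,156.25     1,116.0714     1,116.0714
  2     1,156.25     1,077.2890     2,154.5780
  3     1,156.25     1,039.8543     3,119.5628
  4     1,156.25     1,003.7203     4,014.8814
  5     1,218.75     1,021.2119     5,106.0593
  6    26,218.75    21,205.7409   127,234.4452
  Σ                 26,463.8878   142,745.5982
P = 26,463.8878; Macaulay duration = 142,745.5982 / 26,463.8878 = 5.39398 half-year periods = 2.69699 years.
Modified duration = D_Mac / (1 + y) = 2.69699 / 1.036 = 2.60327 years.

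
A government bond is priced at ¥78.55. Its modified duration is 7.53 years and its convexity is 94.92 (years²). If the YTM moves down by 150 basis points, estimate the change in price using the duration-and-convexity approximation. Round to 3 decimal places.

Duration effect: -D_mod·Δy = -7.53 × (-0.015) = +0.112950
Convexity effect: ½·C·(Δy)² = 0.5 × 94.92 × (-0.015)² = +0.0106785
ΔP/P ≈ +0.112950 + 0.0106785 = +0.1236285
ΔP ≈ 78.55 × (+0.1236285) = +9.711018675.

+¥9.711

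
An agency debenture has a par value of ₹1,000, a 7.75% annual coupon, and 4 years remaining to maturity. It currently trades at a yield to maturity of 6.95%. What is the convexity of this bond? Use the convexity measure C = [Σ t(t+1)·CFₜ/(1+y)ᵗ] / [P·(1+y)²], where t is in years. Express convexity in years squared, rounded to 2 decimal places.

15.14

With y = 0.0695:
  t   CF        PV=CF/(1+0.0695)^t    t·PV        t(t+1)·PV
  1        77.50        72.4638        72.4638         144.9275
  2        77.50        67.7548       135.5096         406.5289
  3        77.50        63.3519       190.0556         760.2223
  4     1,077.50       823.5579     3,294.2315      16,471.1575
  Σ                  1,027.1283     3,692.2604      17,782.8361
P = 1,027.1283.
Convexity = Σ t(t+1)·PV / [P·(1+y)²] = 17,782.8361 / (1,027.1283 × 1.143830) = 15.13613.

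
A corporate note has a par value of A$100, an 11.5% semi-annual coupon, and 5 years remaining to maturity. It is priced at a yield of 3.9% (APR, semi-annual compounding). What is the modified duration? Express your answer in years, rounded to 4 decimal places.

Periodic yield y = 0.0195. First find Macaulay duration:
  t   CF        PV=CF/(1+0.0195)^t    t·PV
  1         5.75         5.6400         5.6400
  2         5.75         5.5321        11.0643
  3         5.75         5.4263        16.2790
  4         5.75         5.3225        21.2902
  5         5.75         5.2207        26.1037
  6         5.75         5.1209        30.7253
  7         5.75         5.0229        35.1605
  8         5.75         4.9269        39.4149
  9         5.75         4.8326        43.4936
  10      105.75        87.1782       871.7824
  Σ                    134.2233     1,100.9537
P = 134.2233; Macaulay duration = 1,100.9537 / 134.2233 = 8.20240 half-year periods = 4.10120 years.
Modified duration = D_Mac / (1 + y) = 4.10120 / 1.0195 = 4.02276 years.

4.0228 years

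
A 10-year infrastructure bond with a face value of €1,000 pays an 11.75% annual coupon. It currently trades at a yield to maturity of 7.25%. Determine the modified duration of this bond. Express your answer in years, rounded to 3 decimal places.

6.384 years

Periodic yield y = 0.0725. First find Macaulay duration:
  t   CF        PV=CF/(1+0.0725)^t    t·PV
  1       117.50       109.5571       109.5571
  2       117.50       102.1512       204.3023
  3       117.50        95.2458       285.7375
  4       117.50        88.8073       355.2292
  5       117.50        82.8040       414.0200
  6       117.50        77.2065       463.2392
  7       117.50        71.9874       503.9121
  8       117.50        67.1212       536.9693
  9       117.50        62.5838       563.2545
  10    1,117.50       554.9764     5,549.7641
  Σ                  1,312.4408     8,985.9853
P = 1,312.4408; Macaulay duration = 8,985.9853 / 1,312.4408 = 6.84677 years.
Modified duration = D_Mac / (1 + y) = 6.84677 / 1.0725 = 6.38394 years.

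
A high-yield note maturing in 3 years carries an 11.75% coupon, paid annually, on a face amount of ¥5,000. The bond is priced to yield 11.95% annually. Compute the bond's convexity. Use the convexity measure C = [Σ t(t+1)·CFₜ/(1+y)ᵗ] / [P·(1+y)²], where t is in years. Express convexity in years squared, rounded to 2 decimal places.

With y = 0.1195:
  t   CF        PV=CF/(1+0.1195)^t    t·PV        t(t+1)·PV
  1       587.50       524.7879       524.7879       1,049.5757
  2       587.50       468.7699       937.5397       2,812.6191
  3     5,587.50     3,982.4033    11,947.2100      47,788.8400
  Σ                  4,975.9610    13,409.5375      51,651.0348
P = 4,975.9610.
Convexity = Σ t(t+1)·PV / [P·(1+y)²] = 51,651.0348 / (4,975.9610 × 1.253280) = 8.28236.

8.28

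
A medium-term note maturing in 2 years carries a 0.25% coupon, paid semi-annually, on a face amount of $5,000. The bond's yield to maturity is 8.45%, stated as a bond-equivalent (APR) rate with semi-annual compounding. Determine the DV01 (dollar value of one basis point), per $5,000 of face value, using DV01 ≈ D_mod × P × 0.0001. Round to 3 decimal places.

$0.816

Periodic yield y = 0.04225.
  t   CF        PV=CF/(1+0.04225)^t    t·PV
  1         6.25         5.9966         5.9966
  2         6.25         5.7536        11.5071
  3         6.25         5.5203        16.5610
  4     5,006.25     4,242.5300    16,970.1199
  Σ                  4,259.8005    17,004.1846
P = 4,259.8005; D_Mac = 3.99178 half-year periods = 1.99589 yrs; D_mod = 1.91498 yrs.
DV01 ≈ 1.91498 × 4,259.8005 × 0.0001 = 0.815744.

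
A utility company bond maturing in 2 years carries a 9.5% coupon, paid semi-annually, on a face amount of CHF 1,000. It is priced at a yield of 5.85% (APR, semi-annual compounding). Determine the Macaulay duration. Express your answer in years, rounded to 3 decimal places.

Periodic yield y = 0.02925. Discount each cash flow and weight by its period:
  t   CF        PV=CF/(1+0.02925)^t    t·PV
  1        47.50        46.1501        46.1501
  2        47.50        44.8386        89.6772
  3        47.50        43.5643       130.6930
  4     1,047.50       933.4059     3,733.6235
  Σ                  1,067.9589     4,000.1437
Price P = Σ PV = 1,067.9589.
Macaulay duration = Σ(t·PV) / P = 4,000.1437 / 1,067.9589 = 3.74560 half-year periods.
In years: 3.74560 / 2 = 1.87280 years.

1.873 years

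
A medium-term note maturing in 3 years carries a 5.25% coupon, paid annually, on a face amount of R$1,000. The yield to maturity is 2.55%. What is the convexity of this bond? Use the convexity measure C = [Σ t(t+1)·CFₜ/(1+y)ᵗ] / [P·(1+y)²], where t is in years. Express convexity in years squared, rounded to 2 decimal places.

With y = 0.0255:
  t   CF        PV=CF/(1+0.0255)^t    t·PV        t(t+1)·PV
  1        52.50        51.1945        51.1945         102.3891
  2        52.50        49.9215        99.8431         299.5292
  3     1,052.50       975.9220     2,927.7660      11,711.0641
  Σ                  1,077.0381     3,078.8036      12,112.9824
P = 1,077.0381.
Convexity = Σ t(t+1)·PV / [P·(1+y)²] = 12,112.9824 / (1,077.0381 × 1.051650) = 10.69421.

10.69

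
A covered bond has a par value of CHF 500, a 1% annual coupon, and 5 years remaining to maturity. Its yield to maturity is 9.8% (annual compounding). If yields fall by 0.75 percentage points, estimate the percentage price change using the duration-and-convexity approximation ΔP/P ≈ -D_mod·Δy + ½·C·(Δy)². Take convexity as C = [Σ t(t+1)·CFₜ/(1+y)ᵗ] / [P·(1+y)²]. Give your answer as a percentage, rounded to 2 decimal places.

+3.40%

With y = 0.098:
  t   CF        PV=CF/(1+0.098)^t    t·PV        t(t+1)·PV
  1         5.00         4.5537         4.5537           9.1075
  2         5.00         4.1473         8.2946          24.8838
  3         5.00         3.7771        11.3314          45.3257
  4         5.00         3.4400        13.7601          68.8003
  5       505.00       316.4315     1,582.1574       9,492.9443
  Σ                    332.3497     1,620.0972       9,641.0616
P = 332.3497; D_Mac = 4.87468 yrs; D_mod = 4.43960 yrs; C = 24.06162.
Duration effect: -4.43960 × (-0.0075) = +0.033297
Convexity effect: 0.5 × 24.06162 × (-0.0075)² = +0.0006767
ΔP/P ≈ +0.033297 + 0.0006767 = +0.033974 = +3.3974%.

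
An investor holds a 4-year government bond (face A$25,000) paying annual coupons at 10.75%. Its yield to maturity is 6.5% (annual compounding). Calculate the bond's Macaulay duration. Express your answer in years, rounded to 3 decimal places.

Periodic yield y = 0.065. Discount each cash flow and weight by its year:
  t   CF        PV=CF/(1+0.065)^t    t·PV
  1     2,687.50     2,523.4742     2,523.4742
  2     2,687.50     2,369.4593     4,738.9186
  3     2,687.50     2,224.8444     6,674.5333
  4    27,687.50    21,522.1331    86,088.5323
  Σ                 28,639.9110   100,025.4584
Price P = Σ PV = 28,639.9110.
Macaulay duration = Σ(t·PV) / P = 100,025.4584 / 28,639.9110 = 3.49252 years.

3.493 years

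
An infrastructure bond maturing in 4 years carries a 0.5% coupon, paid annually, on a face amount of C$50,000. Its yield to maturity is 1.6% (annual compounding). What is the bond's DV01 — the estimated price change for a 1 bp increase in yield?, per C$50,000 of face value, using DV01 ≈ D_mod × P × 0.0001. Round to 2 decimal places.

C$18.71

Periodic yield y = 0.016.
  t   CF        PV=CF/(1+0.016)^t    t·PV
  1       250.00       246.0630       246.0630
  2       250.00       242.1880       484.3760
  3       250.00       238.3740       715.1220
  4    50,250.00    47,158.6359   188,634.5436
  Σ                 47,885.2609   190,080.1046
P = 47,885.2609; D_Mac = 3.96949 yrs; D_mod = 3.90698 yrs.
DV01 ≈ 3.90698 × 47,885.2609 × 0.0001 = 18.708672.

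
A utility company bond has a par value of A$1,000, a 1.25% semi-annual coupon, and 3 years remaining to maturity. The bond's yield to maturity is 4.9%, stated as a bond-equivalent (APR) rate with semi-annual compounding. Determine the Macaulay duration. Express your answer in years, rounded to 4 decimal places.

2.9507 years

Periodic yield y = 0.0245. Discount each cash flow and weight by its period:
  t   CF        PV=CF/(1+0.0245)^t    t·PV
  1         6.25         6.1005         6.1005
  2         6.25         5.9546        11.9093
  3         6.25         5.8122        17.4367
  4         6.25         5.6733        22.6930
  5         6.25         5.5376        27.6879
  6     1,006.25       870.2301     5,221.3808
  Σ                    899.3084     5,307.2083
Price P = Σ PV = 899.3084.
Macaulay duration = Σ(t·PV) / P = 5,307.2083 / 899.3084 = 5.90143 half-year periods.
In years: 5.90143 / 2 = 2.95072 years.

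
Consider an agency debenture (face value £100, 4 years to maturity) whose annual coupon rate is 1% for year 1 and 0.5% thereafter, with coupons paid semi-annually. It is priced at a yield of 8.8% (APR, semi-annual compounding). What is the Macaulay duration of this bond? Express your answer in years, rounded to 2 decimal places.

3.94 years

Periodic yield y = 0.044. Discount each cash flow and weight by its period:
  t   CF        PV=CF/(1+0.044)^t    t·PV
  1         0.50         0.4789         0.4789
  2         0.50         0.4587         0.9175
  3         0.25         0.2197         0.6591
  4         0.25         0.2104         0.8418
  5         0.25         0.2016         1.0079
  6         0.25         0.1931         1.1585
  7         0.25         0.1849         1.2946
  8       100.25        71.0363       568.2905
  Σ                     72.9837       574.6487
Price P = Σ PV = 72.9837.
Macaulay duration = Σ(t·PV) / P = 574.6487 / 72.9837 = 7.87366 half-year periods.
In years: 7.87366 / 2 = 3.93683 years.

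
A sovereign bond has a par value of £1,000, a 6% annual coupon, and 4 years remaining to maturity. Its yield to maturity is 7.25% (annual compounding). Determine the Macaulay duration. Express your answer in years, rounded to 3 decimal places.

Periodic yield y = 0.0725. Discount each cash flow and weight by its year:
  t   CF        PV=CF/(1+0.0725)^t    t·PV
  1        60.00        55.9441        55.9441
  2        60.00        52.1623       104.3246
  3        60.00        48.6362       145.9085
  4     1,060.00       801.1552     3,204.6208
  Σ                    957.8977     3,510.7980
Price P = Σ PV = 957.8977.
Macaulay duration = Σ(t·PV) / P = 3,510.7980 / 957.8977 = 3.66511 years.

3.665 years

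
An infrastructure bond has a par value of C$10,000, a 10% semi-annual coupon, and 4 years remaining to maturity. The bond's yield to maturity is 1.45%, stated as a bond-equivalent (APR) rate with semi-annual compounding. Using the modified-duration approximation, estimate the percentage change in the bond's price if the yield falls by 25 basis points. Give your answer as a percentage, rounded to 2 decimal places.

+0.87%

Periodic yield y = 0.00725. Modified duration first:
  t   CF        PV=CF/(1+0.00725)^t    t·PV
  1       500.00       496.4011       496.4011
  2       500.00       492.8281       985.6562
  3       500.00       489.2808     1,467.8424
  4       500.00       485.7590     1,943.0362
  5       500.00       482.2626     2,411.3132
  6       500.00       478.7914     2,872.7484
  7       500.00       475.3452     3,327.4161
  8    10,500.00     9,910.3979    79,283.1830
  Σ                 13,311.0661    92,787.5966
P = 13,311.0661; D_Mac = 6.97071 half-year periods = 3.48536 yrs; D_mod = 3.48536/(1+0.00725) = 3.46027 yrs.
ΔP/P ≈ -D_mod · Δy = -3.46027 × (-0.0025) = +0.008651 = +0.8651%.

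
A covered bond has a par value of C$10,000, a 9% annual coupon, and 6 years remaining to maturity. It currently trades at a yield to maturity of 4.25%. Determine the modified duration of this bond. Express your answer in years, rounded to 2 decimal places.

Periodic yield y = 0.0425. First find Macaulay duration:
  t   CF        PV=CF/(1+0.0425)^t    t·PV
  1       900.00       863.3094       863.3094
  2       900.00       828.1145     1,656.2290
  3       900.00       794.3544     2,383.0633
  4       900.00       761.9707     3,047.8827
  5       900.00       730.9071     3,654.5356
  6    10,900.00     8,491.2204    50,947.3227
  Σ                 12,469.8765    62,552.3425
P = 12,469.8765; Macaulay duration = 62,552.3425 / 12,469.8765 = 5.01628 years.
Modified duration = D_Mac / (1 + y) = 5.01628 / 1.0425 = 4.81178 years.

4.81 years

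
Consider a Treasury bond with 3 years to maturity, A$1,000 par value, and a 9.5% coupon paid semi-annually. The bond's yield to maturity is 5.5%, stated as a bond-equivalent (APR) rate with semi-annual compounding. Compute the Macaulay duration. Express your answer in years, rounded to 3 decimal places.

2.698 years

Periodic yield y = 0.0275. Discount each cash flow and weight by its period:
  t   CF        PV=CF/(1+0.0275)^t    t·PV
  1        47.50        46.2287        46.2287
  2        47.50        44.9914        89.9829
  3        47.50        43.7873       131.3619
  4        47.50        42.6154       170.4615
  5        47.50        41.4748       207.3741
  6     1,047.50       890.1497     5,340.8982
  Σ                  1,109.2473     5,986.3072
Price P = Σ PV = 1,109.2473.
Macaulay duration = Σ(t·PV) / P = 5,986.3072 / 1,109.2473 = 5.39673 half-year periods.
In years: 5.39673 / 2 = 2.69836 years.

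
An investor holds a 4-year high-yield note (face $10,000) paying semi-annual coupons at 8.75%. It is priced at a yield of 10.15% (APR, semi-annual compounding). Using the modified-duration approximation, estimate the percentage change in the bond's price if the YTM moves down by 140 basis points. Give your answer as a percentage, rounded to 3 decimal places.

+4.590%

Periodic yield y = 0.05075. Modified duration first:
  t   CF        PV=CF/(1+0.05075)^t    t·PV
  1       437.50       416.3693       416.3693
  2       437.50       396.2591       792.5182
  3       437.50       377.1203     1,131.3608
  4       437.50       358.9058     1,435.6232
  5       437.50       341.5711     1,707.8553
  6       437.50       325.0736     1,950.4414
  7       437.50       309.3729     2,165.6103
  8    10,437.50     7,024.2717    56,194.1732
  Σ                  9,548.9436    65,793.9517
P = 9,548.9436; D_Mac = 6.89018 half-year periods = 3.44509 yrs; D_mod = 3.44509/(1+0.05075) = 3.27870 yrs.
ΔP/P ≈ -D_mod · Δy = -3.27870 × (-0.014) = +0.045902 = +4.5902%.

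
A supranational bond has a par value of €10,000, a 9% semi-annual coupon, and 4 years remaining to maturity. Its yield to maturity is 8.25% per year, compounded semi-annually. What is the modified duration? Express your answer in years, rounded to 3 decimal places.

3.317 years

Periodic yield y = 0.04125. First find Macaulay duration:
  t   CF        PV=CF/(1+0.04125)^t    t·PV
  1       450.00       432.1729       432.1729
  2       450.00       415.0520       830.1040
  3       450.00       398.6093     1,195.8280
  4       450.00       382.8181     1,531.2724
  5       450.00       367.6524     1,838.2622
  6       450.00       353.0876     2,118.5254
  7       450.00       339.0997     2,373.6979
  8    10,450.00     7,562.6878    60,501.5028
  Σ                 10,251.1798    70,821.3655
P = 10,251.1798; Macaulay duration = 70,821.3655 / 10,251.1798 = 6.90861 half-year periods = 3.45430 years.
Modified duration = D_Mac / (1 + y) = 3.45430 / 1.04125 = 3.31746 years.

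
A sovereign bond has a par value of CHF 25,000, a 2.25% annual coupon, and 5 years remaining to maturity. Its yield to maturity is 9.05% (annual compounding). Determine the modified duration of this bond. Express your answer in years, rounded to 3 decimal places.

4.348 years

Periodic yield y = 0.0905. First find Macaulay duration:
  t   CF        PV=CF/(1+0.0905)^t    t·PV
  1       562.50       515.8184       515.8184
  2       562.50       473.0109       946.0219
  3       562.50       433.7560     1,301.2681
  4       562.50       397.7588     1,591.0354
  5    25,562.50    16,575.8182    82,879.0912
  Σ                 18,396.1625    87,233.2349
P = 18,396.1625; Macaulay duration = 87,233.2349 / 18,396.1625 = 4.74193 years.
Modified duration = D_Mac / (1 + y) = 4.74193 / 1.0905 = 4.34840 years.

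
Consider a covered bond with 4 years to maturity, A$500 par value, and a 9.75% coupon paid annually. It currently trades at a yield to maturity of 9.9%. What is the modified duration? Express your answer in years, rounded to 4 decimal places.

Periodic yield y = 0.099. First find Macaulay duration:
  t   CF        PV=CF/(1+0.099)^t    t·PV
  1        48.75        44.3585        44.3585
  2        48.75        40.3626        80.7252
  3        48.75        36.7267       110.1800
  4       548.75       376.1697     1,504.6786
  Σ                    497.6174     1,739.9424
P = 497.6174; Macaulay duration = 1,739.9424 / 497.6174 = 3.49655 years.
Modified duration = D_Mac / (1 + y) = 3.49655 / 1.099 = 3.18157 years.

3.1816 years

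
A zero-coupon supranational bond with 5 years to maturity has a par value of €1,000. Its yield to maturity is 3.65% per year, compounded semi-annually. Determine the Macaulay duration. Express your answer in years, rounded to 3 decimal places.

A zero-coupon bond has a single cash flow at maturity, so its Macaulay duration equals its maturity: 5 years.
(Equivalently: 10 semi-annual periods ÷ 2 = 5 years.)

5.000 years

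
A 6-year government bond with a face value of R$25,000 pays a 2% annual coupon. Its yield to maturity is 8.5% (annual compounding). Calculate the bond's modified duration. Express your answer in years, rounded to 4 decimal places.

Periodic yield y = 0.085. First find Macaulay duration:
  t   CF        PV=CF/(1+0.085)^t    t·PV
  1       500.00       460.8295       460.8295
  2       500.00       424.7276       849.4553
  3       500.00       391.4540     1,174.3621
  4       500.00       360.7871     1,443.1486
  5       500.00       332.5227     1,662.6136
  6    25,500.00    15,630.0998    93,780.5989
  Σ                 17,600.4208    99,371.0079
P = 17,600.4208; Macaulay duration = 99,371.0079 / 17,600.4208 = 5.64594 years.
Modified duration = D_Mac / (1 + y) = 5.64594 / 1.085 = 5.20364 years.

5.2036 years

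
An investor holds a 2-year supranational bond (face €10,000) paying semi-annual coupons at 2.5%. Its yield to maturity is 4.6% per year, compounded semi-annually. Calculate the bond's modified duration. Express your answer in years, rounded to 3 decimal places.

1.918 years

Periodic yield y = 0.023. First find Macaulay duration:
  t   CF        PV=CF/(1+0.023)^t    t·PV
  1       125.00       122.1896       122.1896
  2       125.00       119.4425       238.8849
  3       125.00       116.7570       350.2711
  4    10,125.00     9,244.6931    36,978.7723
  Σ                  9,603.0822    37,690.1180
P = 9,603.0822; Macaulay duration = 37,690.1180 / 9,603.0822 = 3.92479 half-year periods = 1.96240 years.
Modified duration = D_Mac / (1 + y) = 1.96240 / 1.023 = 1.91828 years.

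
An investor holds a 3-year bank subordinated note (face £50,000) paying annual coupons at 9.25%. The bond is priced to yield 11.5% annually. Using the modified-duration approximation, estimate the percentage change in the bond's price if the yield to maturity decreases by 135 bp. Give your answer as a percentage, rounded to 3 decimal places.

+3.325%

Periodic yield y = 0.115. Modified duration first:
  t   CF        PV=CF/(1+0.115)^t    t·PV
  1     4,625.00     4,147.9821     4,147.9821
  2     4,625.00     3,720.1633     7,440.3266
  3    54,625.00    39,406.4078   118,219.2235
  Σ                 47,274.5532   129,807.5322
P = 47,274.5532; D_Mac = 2.74582 yrs; D_mod = 2.74582/(1+0.115) = 2.46262 yrs.
ΔP/P ≈ -D_mod · Δy = -2.46262 × (-0.0135) = +0.033245 = +3.3245%.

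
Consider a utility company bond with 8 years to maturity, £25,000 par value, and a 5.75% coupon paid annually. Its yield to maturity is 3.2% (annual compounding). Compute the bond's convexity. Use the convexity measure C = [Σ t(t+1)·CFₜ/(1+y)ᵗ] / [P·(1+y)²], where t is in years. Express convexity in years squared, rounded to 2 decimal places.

With y = 0.032:
  t   CF        PV=CF/(1+0.032)^t    t·PV        t(t+1)·PV
  1     1,437.50     1,392.9264     1,392.9264       2,785.8527
  2     1,437.50     1,349.7348     2,699.4697       8,098.4090
  3     1,437.50     1,307.8826     3,923.6478      15,694.5912
  4     1,437.50     1,267.3281     5,069.3124      25,346.5620
  5     1,437.50     1,228.0311     6,140.1555      36,840.9331
  6     1,437.50     1,189.9526     7,139.7157      49,978.0100
  7     1,437.50     1,153.0549     8,071.3841      64,571.0724
  8    26,437.50    20,548.6269   164,389.0151   1,479,501.1355
  Σ                 29,437.5374   198,825.6266   1,682,816.5660
P = 29,437.5374.
Convexity = Σ t(t+1)·PV / [P·(1+y)²] = 1,682,816.5660 / (29,437.5374 × 1.065024) = 53.67548.

53.68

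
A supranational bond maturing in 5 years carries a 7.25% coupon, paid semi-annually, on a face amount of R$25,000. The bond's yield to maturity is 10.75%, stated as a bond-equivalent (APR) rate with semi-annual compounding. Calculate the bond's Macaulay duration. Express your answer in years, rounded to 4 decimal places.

Periodic yield y = 0.05375. Discount each cash flow and weight by its period:
  t   CF        PV=CF/(1+0.05375)^t    t·PV
  1       906.25       860.0237       860.0237
  2       906.25       816.1554     1,632.3107
  3       906.25       774.5247     2,323.5740
  4       906.25       735.0175     2,940.0699
  5       906.25       697.5255     3,487.6274
  6       906.25       661.9459     3,971.6754
  7       906.25       628.1812     4,397.2681
  8       906.25       596.1387     4,769.1096
  9       906.25       565.7307     5,091.5761
  10   25,906.25    15,347.1831   153,471.8315
  Σ                 21,682.4263   182,945.0666
Price P = Σ PV = 21,682.4263.
Macaulay duration = Σ(t·PV) / P = 182,945.0666 / 21,682.4263 = 8.43748 half-year periods.
In years: 8.43748 / 2 = 4.21874 years.

4.2187 years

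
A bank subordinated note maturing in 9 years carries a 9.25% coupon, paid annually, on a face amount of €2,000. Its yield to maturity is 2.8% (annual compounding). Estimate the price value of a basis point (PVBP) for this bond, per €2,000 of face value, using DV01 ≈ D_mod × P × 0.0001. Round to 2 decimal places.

€2.05

Periodic yield y = 0.028.
  t   CF        PV=CF/(1+0.028)^t    t·PV
  1       185.00       179.9611       179.9611
  2       185.00       175.0594       350.1189
  3       185.00       170.2913       510.8738
  4       185.00       165.6530       662.6119
  5       185.00       161.1410       805.7052
  6       185.00       156.7520       940.5119
  7       185.00       152.4825     1,067.3773
  8       185.00       148.3293     1,186.6340
  9     2,185.00     1,704.1719    15,337.5474
  Σ                  3,013.8415    21,041.3415
P = 3,013.8415; D_Mac = 6.98157 yrs; D_mod = 6.79141 yrs.
DV01 ≈ 6.79141 × 3,013.8415 × 0.0001 = 2.046823.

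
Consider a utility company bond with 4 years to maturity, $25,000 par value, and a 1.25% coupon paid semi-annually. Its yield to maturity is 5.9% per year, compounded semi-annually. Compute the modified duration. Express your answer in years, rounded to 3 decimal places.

Periodic yield y = 0.0295. First find Macaulay duration:
  t   CF        PV=CF/(1+0.0295)^t    t·PV
  1       156.25       151.7727       151.7727
  2       156.25       147.4237       294.8474
  3       156.25       143.1993       429.5980
  4       156.25       139.0960       556.3840
  5       156.25       135.1102       675.5512
  6       156.25       131.2387       787.4322
  7       156.25       127.4781       892.3467
  8    25,156.25    19,935.8655   159,486.9238
  Σ                 20,911.1842   163,274.8560
P = 20,911.1842; Macaulay duration = 163,274.8560 / 20,911.1842 = 7.80802 half-year periods = 3.90401 years.
Modified duration = D_Mac / (1 + y) = 3.90401 / 1.0295 = 3.79214 years.

3.792 years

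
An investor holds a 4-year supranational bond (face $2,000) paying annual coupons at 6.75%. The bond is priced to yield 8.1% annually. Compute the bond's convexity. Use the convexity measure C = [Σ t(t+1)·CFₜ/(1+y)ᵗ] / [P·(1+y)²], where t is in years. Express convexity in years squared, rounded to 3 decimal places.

With y = 0.081:
  t   CF        PV=CF/(1+0.081)^t    t·PV        t(t+1)·PV
  1       135.00       124.8844       124.8844         249.7687
  2       135.00       115.5267       231.0534         693.1602
  3       135.00       106.8702       320.6106       1,282.4426
  4     2,135.00     1,563.4900     6,253.9599      31,269.7997
  Σ                  1,910.7713     6,930.5084      33,495.1712
P = 1,910.7713.
Convexity = Σ t(t+1)·PV / [P·(1+y)²] = 33,495.1712 / (1,910.7713 × 1.168561) = 15.00107.

15.001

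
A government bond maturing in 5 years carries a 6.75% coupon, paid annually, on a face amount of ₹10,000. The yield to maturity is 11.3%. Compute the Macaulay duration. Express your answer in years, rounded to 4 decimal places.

Periodic yield y = 0.113. Discount each cash flow and weight by its year:
  t   CF        PV=CF/(1+0.113)^t    t·PV
  1       675.00       606.4690       606.4690
  2       675.00       544.8958     1,089.7916
  3       675.00       489.5739     1,468.7218
  4       675.00       439.8688     1,759.4750
  5    10,675.00     6,250.1733    31,250.8667
  Σ                  8,330.9808    36,175.3241
Price P = Σ PV = 8,330.9808.
Macaulay duration = Σ(t·PV) / P = 36,175.3241 / 8,330.9808 = 4.34226 years.

4.3423 years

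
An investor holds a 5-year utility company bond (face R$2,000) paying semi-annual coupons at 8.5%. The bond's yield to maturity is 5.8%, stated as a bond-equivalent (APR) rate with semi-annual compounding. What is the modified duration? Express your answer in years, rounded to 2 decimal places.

Periodic yield y = 0.029. First find Macaulay duration:
  t   CF        PV=CF/(1+0.029)^t    t·PV
  1        85.00        82.6045        82.6045
  2        85.00        80.2765       160.5529
  3        85.00        78.0140       234.0421
  4        85.00        75.8154       303.2616
  5        85.00        73.6787       368.3936
  6        85.00        71.6023       429.6135
  7        85.00        69.5843       487.0901
  8        85.00        67.6232       540.9859
  9        85.00        65.7174       591.4568
  10    2,085.00     1,566.5790    15,665.7904
  Σ                  2,231.4953    18,863.7915
P = 2,231.4953; Macaulay duration = 18,863.7915 / 2,231.4953 = 8.45343 half-year periods = 4.22672 years.
Modified duration = D_Mac / (1 + y) = 4.22672 / 1.029 = 4.10760 years.

4.11 years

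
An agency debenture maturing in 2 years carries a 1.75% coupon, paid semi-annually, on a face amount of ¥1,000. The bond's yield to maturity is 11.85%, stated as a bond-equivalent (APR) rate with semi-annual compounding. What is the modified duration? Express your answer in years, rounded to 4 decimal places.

Periodic yield y = 0.05925. First find Macaulay duration:
  t   CF        PV=CF/(1+0.05925)^t    t·PV
  1         8.75         8.2606         8.2606
  2         8.75         7.7985        15.5970
  3         8.75         7.3623        22.0869
  4     1,008.75       801.2899     3,205.1595
  Σ                    824.7112     3,251.1039
P = 824.7112; Macaulay duration = 3,251.1039 / 824.7112 = 3.94211 half-year periods = 1.97106 years.
Modified duration = D_Mac / (1 + y) = 1.97106 / 1.05925 = 1.86080 years.

1.8608 years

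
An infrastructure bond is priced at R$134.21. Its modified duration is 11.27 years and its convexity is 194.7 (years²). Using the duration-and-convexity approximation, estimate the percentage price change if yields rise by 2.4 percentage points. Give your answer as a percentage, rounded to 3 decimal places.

Duration effect: -D_mod·Δy = -11.27 × (+0.024) = -0.270480
Convexity effect: ½·C·(Δy)² = 0.5 × 194.7 × (0.024)² = +0.0560736
ΔP/P ≈ -0.270480 + 0.0560736 = -0.2144064
= -21.44064%.

-21.441%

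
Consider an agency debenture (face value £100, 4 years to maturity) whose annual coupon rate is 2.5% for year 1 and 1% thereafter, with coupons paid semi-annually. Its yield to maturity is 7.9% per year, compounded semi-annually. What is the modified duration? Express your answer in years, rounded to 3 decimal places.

3.714 years

Periodic yield y = 0.0395. First find Macaulay duration:
  t   CF        PV=CF/(1+0.0395)^t    t·PV
  1         1.25         1.2025         1.2025
  2         1.25         1.1568         2.3136
  3         0.50         0.4451         1.3354
  4         0.50         0.4282         1.7129
  5         0.50         0.4120         2.0598
  6         0.50         0.3963         2.3778
  7         0.50         0.3812         2.6687
  8       100.50        73.7174       589.7393
  Σ                     78.1396       603.4100
P = 78.1396; Macaulay duration = 603.4100 / 78.1396 = 7.72221 half-year periods = 3.86110 years.
Modified duration = D_Mac / (1 + y) = 3.86110 / 1.0395 = 3.71439 years.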